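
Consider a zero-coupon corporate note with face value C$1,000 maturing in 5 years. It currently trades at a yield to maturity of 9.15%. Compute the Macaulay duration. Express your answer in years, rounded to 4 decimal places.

A zero-coupon bond has a single cash flow at maturity, so its Macaulay duration equals its maturity: 5 years.

5.0000 years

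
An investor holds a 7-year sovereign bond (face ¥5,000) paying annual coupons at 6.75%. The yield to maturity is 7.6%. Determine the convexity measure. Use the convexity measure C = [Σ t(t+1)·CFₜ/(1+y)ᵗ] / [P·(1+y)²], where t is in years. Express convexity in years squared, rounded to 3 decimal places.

37.223

With y = 0.076:
  t   CF        PV=CF/(1+0.076)^t    t·PV        t(t+1)·PV
  1       337.50       313.6617       313.6617         627.3234
  2       337.50       291.5072       583.0143       1,749.0430
  3       337.50       270.9174       812.7523       3,251.0093
  4       337.50       251.7820     1,007.1280       5,035.6401
  5       337.50       233.9981     1,169.9907       7,019.9444
  6       337.50       217.4704     1,304.8224       9,133.7567
  7     5,337.50     3,196.3328    22,374.3295     178,994.6357
  Σ                  4,775.6696    27,565.6990     205,811.3527
P = 4,775.6696.
Convexity = Σ t(t+1)·PV / [P·(1+y)²] = 205,811.3527 / (4,775.6696 × 1.157776) = 37.22293.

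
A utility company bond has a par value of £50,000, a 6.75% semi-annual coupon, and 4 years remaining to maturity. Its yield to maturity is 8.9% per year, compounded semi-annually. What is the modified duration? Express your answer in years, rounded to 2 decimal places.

Periodic yield y = 0.0445. First find Macaulay duration:
  t   CF        PV=CF/(1+0.0445)^t    t·PV
  1     1,687.50     1,615.6056     1,615.6056
  2     1,687.50     1,546.7741     3,093.5482
  3     1,687.50     1,480.8752     4,442.6255
  4     1,687.50     1,417.7838     5,671.1351
  5     1,687.50     1,357.3804     6,786.9018
  6     1,687.50     1,299.5504     7,797.3022
  7     1,687.50     1,244.1842     8,709.2892
  8    51,687.50    36,485.3043   291,882.4341
  Σ                 46,447.4578   329,998.8417
P = 46,447.4578; Macaulay duration = 329,998.8417 / 46,447.4578 = 7.10478 half-year periods = 3.55239 years.
Modified duration = D_Mac / (1 + y) = 3.55239 / 1.0445 = 3.40104 years.

3.40 years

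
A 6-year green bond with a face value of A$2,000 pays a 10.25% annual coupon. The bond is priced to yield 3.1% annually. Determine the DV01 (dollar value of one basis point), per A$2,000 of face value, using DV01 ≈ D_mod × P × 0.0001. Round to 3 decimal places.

A$1.335

Periodic yield y = 0.031.
  t   CF        PV=CF/(1+0.031)^t    t·PV
  1       205.00       198.8361       198.8361
  2       205.00       192.8575       385.7150
  3       205.00       187.0587       561.1760
  4       205.00       181.4342       725.7369
  5       205.00       175.9789       879.8944
  6     2,205.00     1,835.9320    11,015.5923
  Σ                  2,772.0974    13,766.9506
P = 2,772.0974; D_Mac = 4.96626 yrs; D_mod = 4.81693 yrs.
DV01 ≈ 4.81693 × 2,772.0974 × 0.0001 = 1.335301.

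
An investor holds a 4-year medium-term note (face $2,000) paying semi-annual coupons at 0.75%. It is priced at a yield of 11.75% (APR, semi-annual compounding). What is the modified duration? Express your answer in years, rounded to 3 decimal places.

3.714 years

Periodic yield y = 0.05875. First find Macaulay duration:
  t   CF        PV=CF/(1+0.05875)^t    t·PV
  1         7.50         7.0838         7.0838
  2         7.50         6.6907        13.3815
  3         7.50         6.3195        18.9584
  4         7.50         5.9688        23.8752
  5         7.50         5.6376        28.1880
  6         7.50         5.3248        31.9486
  7         7.50         5.0293        35.2051
  8     2,007.50     1,271.4760    10,171.8080
  Σ                  1,313.5305    10,330.4487
P = 1,313.5305; Macaulay duration = 10,330.4487 / 1,313.5305 = 7.86464 half-year periods = 3.93232 years.
Modified duration = D_Mac / (1 + y) = 3.93232 / 1.05875 = 3.71412 years.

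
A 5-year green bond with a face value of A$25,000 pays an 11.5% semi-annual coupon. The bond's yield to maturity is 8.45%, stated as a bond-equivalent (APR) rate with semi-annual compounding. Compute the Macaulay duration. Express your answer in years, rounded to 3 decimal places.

4.005 years

Periodic yield y = 0.04225. Discount each cash flow and weight by its period:
  t   CF        PV=CF/(1+0.04225)^t    t·PV
  1     1,437.50     1,379.2276     1,379.2276
  2     1,437.50     1,323.3175     2,646.6349
  3     1,437.50     1,269.6738     3,809.0213
  4     1,437.50     1,218.2046     4,872.8184
  5     1,437.50     1,168.8219     5,844.1094
  6     1,437.50     1,121.4410     6,728.6460
  7     1,437.50     1,075.9808     7,531.8657
  8     1,437.50     1,032.3635     8,258.9077
  9     1,437.50       990.5142     8,914.6281
  10   26,437.50    17,478.3868   174,783.8682
  Σ                 28,057.9317   224,769.7273
Price P = Σ PV = 28,057.9317.
Macaulay duration = Σ(t·PV) / P = 224,769.7273 / 28,057.9317 = 8.01092 half-year periods.
In years: 8.01092 / 2 = 4.00546 years.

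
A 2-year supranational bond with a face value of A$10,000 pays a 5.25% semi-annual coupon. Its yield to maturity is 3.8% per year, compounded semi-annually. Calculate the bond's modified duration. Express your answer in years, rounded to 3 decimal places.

1.890 years

Periodic yield y = 0.019. First find Macaulay duration:
  t   CF        PV=CF/(1+0.019)^t    t·PV
  1       262.50       257.6055       257.6055
  2       262.50       252.8023       505.6045
  3       262.50       248.0886       744.2657
  4    10,262.50     9,518.2352    38,072.9410
  Σ                 10,276.7316    39,580.4167
P = 10,276.7316; Macaulay duration = 39,580.4167 / 10,276.7316 = 3.85146 half-year periods = 1.92573 years.
Modified duration = D_Mac / (1 + y) = 1.92573 / 1.019 = 1.88982 years.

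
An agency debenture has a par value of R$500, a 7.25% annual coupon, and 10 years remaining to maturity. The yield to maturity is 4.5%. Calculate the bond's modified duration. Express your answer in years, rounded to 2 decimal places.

7.38 years

Periodic yield y = 0.045. First find Macaulay duration:
  t   CF        PV=CF/(1+0.045)^t    t·PV
  1        36.25        34.6890        34.6890
  2        36.25        33.1952        66.3904
  3        36.25        31.7658        95.2973
  4        36.25        30.3978       121.5914
  5        36.25        29.0889       145.4443
  6        36.25        27.8362       167.0173
  7        36.25        26.6375       186.4627
  8        36.25        25.4905       203.9237
  9        36.25        24.3928       219.5351
  10      536.25       345.3062     3,453.0622
  Σ                    608.7999     4,693.4133
P = 608.7999; Macaulay duration = 4,693.4133 / 608.7999 = 7.70929 years.
Modified duration = D_Mac / (1 + y) = 7.70929 / 1.045 = 7.37731 years.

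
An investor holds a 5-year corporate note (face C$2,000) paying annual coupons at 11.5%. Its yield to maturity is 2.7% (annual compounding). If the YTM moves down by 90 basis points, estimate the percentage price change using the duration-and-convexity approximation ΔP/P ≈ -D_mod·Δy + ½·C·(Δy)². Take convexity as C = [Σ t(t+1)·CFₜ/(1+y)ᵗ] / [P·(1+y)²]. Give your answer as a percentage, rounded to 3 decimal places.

+3.794%

With y = 0.027:
  t   CF        PV=CF/(1+0.027)^t    t·PV        t(t+1)·PV
  1       230.00       223.9533       223.9533         447.9065
  2       230.00       218.0655       436.1310       1,308.3930
  3       230.00       212.3325       636.9975       2,547.9902
  4       230.00       206.7503       827.0010       4,135.0052
  5     2,230.00     1,951.8779     9,759.3895      58,556.3368
  Σ                  2,812.9794    11,883.4723      66,995.6316
P = 2,812.9794; D_Mac = 4.22451 yrs; D_mod = 4.11345 yrs; C = 22.58079.
Duration effect: -4.11345 × (-0.009) = +0.037021
Convexity effect: 0.5 × 22.58079 × (-0.009)² = +0.0009145
ΔP/P ≈ +0.037021 + 0.0009145 = +0.037936 = +3.7936%.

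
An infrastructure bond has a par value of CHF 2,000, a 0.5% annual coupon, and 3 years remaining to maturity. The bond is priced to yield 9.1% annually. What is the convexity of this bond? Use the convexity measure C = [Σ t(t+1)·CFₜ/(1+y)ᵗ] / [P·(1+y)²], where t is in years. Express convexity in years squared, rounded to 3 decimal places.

With y = 0.091:
  t   CF        PV=CF/(1+0.091)^t    t·PV        t(t+1)·PV
  1        10.00         9.1659         9.1659          18.3318
  2        10.00         8.4014        16.8028          50.4083
  3     2,010.00     1,547.8248     4,643.4745      18,573.8978
  Σ                  1,565.3921     4,669.4431      18,642.6379
P = 1,565.3921.
Convexity = Σ t(t+1)·PV / [P·(1+y)²] = 18,642.6379 / (1,565.3921 × 1.190281) = 10.00541.

10.005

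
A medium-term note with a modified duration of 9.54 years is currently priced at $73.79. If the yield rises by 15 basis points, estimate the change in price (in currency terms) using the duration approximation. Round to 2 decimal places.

Duration approximation: ΔP/P ≈ -D_mod · Δy = -9.54 × (+0.0015) = -0.014310.
ΔP ≈ 73.79 × (-0.014310) = -1.0559349.

-$1.06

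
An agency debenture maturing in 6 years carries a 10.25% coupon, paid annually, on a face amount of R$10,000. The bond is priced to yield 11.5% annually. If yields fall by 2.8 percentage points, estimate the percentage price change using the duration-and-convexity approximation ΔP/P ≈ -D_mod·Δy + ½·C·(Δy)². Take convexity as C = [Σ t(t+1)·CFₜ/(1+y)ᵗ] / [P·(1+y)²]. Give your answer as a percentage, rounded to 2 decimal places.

+12.84%

With y = 0.115:
  t   CF        PV=CF/(1+0.115)^t    t·PV        t(t+1)·PV
  1     1,025.00       919.2825       919.2825       1,838.5650
  2     1,025.00       824.4686     1,648.9372       4,946.8117
  3     1,025.00       739.4337     2,218.3012       8,873.2049
  4     1,025.00       663.1693     2,652.6771      13,263.3855
  5     1,025.00       594.7706     2,973.8532      17,843.1195
  6    11,025.00     5,737.5885    34,425.5307     240,978.7150
  Σ                  9,478.7132    44,838.5820     287,743.8016
P = 9,478.7132; D_Mac = 4.73045 yrs; D_mod = 4.24256 yrs; C = 24.41782.
Duration effect: -4.24256 × (-0.028) = +0.118792
Convexity effect: 0.5 × 24.41782 × (-0.028)² = +0.0095718
ΔP/P ≈ +0.118792 + 0.0095718 = +0.128363 = +12.8363%.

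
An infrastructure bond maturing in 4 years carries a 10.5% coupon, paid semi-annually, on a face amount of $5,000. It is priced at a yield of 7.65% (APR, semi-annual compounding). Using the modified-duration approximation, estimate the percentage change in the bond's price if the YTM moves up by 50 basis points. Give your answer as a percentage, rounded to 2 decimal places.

-1.64%

Periodic yield y = 0.03825. Modified duration first:
  t   CF        PV=CF/(1+0.03825)^t    t·PV
  1       262.50       252.8293       252.8293
  2       262.50       243.5148       487.0297
  3       262.50       234.5435       703.6306
  4       262.50       225.9028       903.6111
  5       262.50       217.5803     1,087.9016
  6       262.50       209.5645     1,257.3869
  7       262.50       201.8439     1,412.9076
  8     5,262.50     3,897.4144    31,179.3156
  Σ                  5,483.1936    37,284.6123
P = 5,483.1936; D_Mac = 6.79980 half-year periods = 3.39990 yrs; D_mod = 3.39990/(1+0.03825) = 3.27464 yrs.
ΔP/P ≈ -D_mod · Δy = -3.27464 × (+0.005) = -0.016373 = -1.6373%.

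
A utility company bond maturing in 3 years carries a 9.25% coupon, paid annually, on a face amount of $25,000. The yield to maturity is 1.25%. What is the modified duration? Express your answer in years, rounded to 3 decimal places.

Periodic yield y = 0.0125. First find Macaulay duration:
  t   CF        PV=CF/(1+0.0125)^t    t·PV
  1     2,312.50     2,283.9506     2,283.9506
  2     2,312.50     2,255.7537     4,511.5074
  3    27,312.50    26,313.3631    78,940.0893
  Σ                 30,853.0674    85,735.5473
P = 30,853.0674; Macaulay duration = 85,735.5473 / 30,853.0674 = 2.77883 years.
Modified duration = D_Mac / (1 + y) = 2.77883 / 1.0125 = 2.74453 years.

2.745 years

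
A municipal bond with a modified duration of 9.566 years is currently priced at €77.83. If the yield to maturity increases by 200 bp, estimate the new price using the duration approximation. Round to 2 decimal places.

Duration approximation: ΔP/P ≈ -D_mod · Δy = -9.566 × (+0.02) = -0.191320.
New price ≈ 77.83 × (1 - 0.191320) = 62.9395644.

€62.94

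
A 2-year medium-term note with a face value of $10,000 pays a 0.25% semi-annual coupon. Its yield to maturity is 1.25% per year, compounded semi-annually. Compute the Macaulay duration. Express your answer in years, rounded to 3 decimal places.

Periodic yield y = 0.00625. Discount each cash flow and weight by its period:
  t   CF        PV=CF/(1+0.00625)^t    t·PV
  1        12.50        12.4224        12.4224
  2        12.50        12.3452        24.6904
  3        12.50        12.2685        36.8056
  4    10,012.50     9,766.0503    39,064.2011
  Σ                  9,803.0864    39,138.1194
Price P = Σ PV = 9,803.0864.
Macaulay duration = Σ(t·PV) / P = 39,138.1194 / 9,803.0864 = 3.99243 half-year periods.
In years: 3.99243 / 2 = 1.99621 years.

1.996 years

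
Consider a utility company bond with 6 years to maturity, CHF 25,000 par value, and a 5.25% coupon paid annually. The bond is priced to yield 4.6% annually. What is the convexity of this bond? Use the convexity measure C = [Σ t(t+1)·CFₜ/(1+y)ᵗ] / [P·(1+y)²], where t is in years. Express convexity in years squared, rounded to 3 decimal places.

With y = 0.046:
  t   CF        PV=CF/(1+0.046)^t    t·PV        t(t+1)·PV
  1     1,312.50     1,254.7801     1,254.7801       2,509.5602
  2     1,312.50     1,199.5986     2,399.1972       7,197.5915
  3     1,312.50     1,146.8438     3,440.5313      13,762.1252
  4     1,312.50     1,096.4090     4,385.6358      21,928.1791
  5     1,312.50     1,048.1921     5,240.9606      31,445.7635
  6    26,312.50    20,089.6331   120,537.7988     843,764.5917
  Σ                 25,835.4567   137,258.9038     920,607.8112
P = 25,835.4567.
Convexity = Σ t(t+1)·PV / [P·(1+y)²] = 920,607.8112 / (25,835.4567 × 1.094116) = 32.56830.

32.568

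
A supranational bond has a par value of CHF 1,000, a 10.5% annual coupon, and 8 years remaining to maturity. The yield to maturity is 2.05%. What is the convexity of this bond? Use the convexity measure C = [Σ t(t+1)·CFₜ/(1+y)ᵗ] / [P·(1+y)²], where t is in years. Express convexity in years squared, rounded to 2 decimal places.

49.52

With y = 0.0205:
  t   CF        PV=CF/(1+0.0205)^t    t·PV        t(t+1)·PV
  1       105.00       102.8907       102.8907         205.7815
  2       105.00       100.8239       201.6477         604.9431
  3       105.00        98.7985       296.3954       1,185.5818
  4       105.00        96.8138       387.2552       1,936.2760
  5       105.00        94.8690       474.3449       2,846.0695
  6       105.00        92.9632       557.7794       3,904.4560
  7       105.00        91.0958       637.6704       5,101.3634
  8     1,105.00       939.4165     7,515.3324      67,637.9914
  Σ                  1,617.6714    10,173.3162      83,422.4627
P = 1,617.6714.
Convexity = Σ t(t+1)·PV / [P·(1+y)²] = 83,422.4627 / (1,617.6714 × 1.041420) = 49.51841.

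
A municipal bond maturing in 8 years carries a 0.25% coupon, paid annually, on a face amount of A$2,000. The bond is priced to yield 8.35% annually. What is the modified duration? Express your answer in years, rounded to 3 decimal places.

7.289 years

Periodic yield y = 0.0835. First find Macaulay duration:
  t   CF        PV=CF/(1+0.0835)^t    t·PV
  1         5.00         4.6147         4.6147
  2         5.00         4.2590         8.5181
  3         5.00         3.9308        11.7925
  4         5.00         3.6279        14.5116
  5         5.00         3.3483        16.7415
  6         5.00         3.0903        18.5416
  7         5.00         2.8521        19.9648
  8     2,005.00     1,055.5603     8,444.4825
  Σ                  1,081.2834     8,539.1673
P = 1,081.2834; Macaulay duration = 8,539.1673 / 1,081.2834 = 7.89725 years.
Modified duration = D_Mac / (1 + y) = 7.89725 / 1.0835 = 7.28865 years.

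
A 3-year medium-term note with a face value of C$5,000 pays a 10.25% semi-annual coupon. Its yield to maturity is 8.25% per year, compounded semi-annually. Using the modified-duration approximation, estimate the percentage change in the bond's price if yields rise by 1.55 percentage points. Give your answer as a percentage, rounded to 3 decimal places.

Periodic yield y = 0.04125. Modified duration first:
  t   CF        PV=CF/(1+0.04125)^t    t·PV
  1       256.25       246.0984       246.0984
  2       256.25       236.3490       472.6981
  3       256.25       226.9859       680.9576
  4       256.25       217.9936       871.9745
  5       256.25       209.3576     1,046.7882
  6     5,256.25     4,124.2590    24,745.5538
  Σ                  5,261.0436    28,064.0706
P = 5,261.0436; D_Mac = 5.33432 half-year periods = 2.66716 yrs; D_mod = 2.66716/(1+0.04125) = 2.56150 yrs.
ΔP/P ≈ -D_mod · Δy = -2.56150 × (+0.0155) = -0.039703 = -3.9703%.

-3.970%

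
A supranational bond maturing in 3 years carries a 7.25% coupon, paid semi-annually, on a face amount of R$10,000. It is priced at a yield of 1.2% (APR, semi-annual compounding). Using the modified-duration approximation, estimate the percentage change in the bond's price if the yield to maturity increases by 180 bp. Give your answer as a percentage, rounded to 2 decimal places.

-4.96%

Periodic yield y = 0.006. Modified duration first:
  t   CF        PV=CF/(1+0.006)^t    t·PV
  1       362.50       360.3380       360.3380
  2       362.50       358.1888       716.3777
  3       362.50       356.0525     1,068.1576
  4       362.50       353.9290     1,415.7158
  5       362.50       351.8180     1,759.0902
  6    10,362.50     9,997.1604    59,982.9623
  Σ                 11,777.4867    65,302.6415
P = 11,777.4867; D_Mac = 5.54470 half-year periods = 2.77235 yrs; D_mod = 2.77235/(1+0.006) = 2.75582 yrs.
ΔP/P ≈ -D_mod · Δy = -2.75582 × (+0.018) = -0.049605 = -4.9605%.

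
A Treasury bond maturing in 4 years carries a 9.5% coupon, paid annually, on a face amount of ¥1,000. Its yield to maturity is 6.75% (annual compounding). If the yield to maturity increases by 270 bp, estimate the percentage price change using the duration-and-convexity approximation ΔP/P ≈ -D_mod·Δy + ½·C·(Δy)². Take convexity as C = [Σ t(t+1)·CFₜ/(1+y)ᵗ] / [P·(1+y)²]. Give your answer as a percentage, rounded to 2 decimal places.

-8.39%

With y = 0.0675:
  t   CF        PV=CF/(1+0.0675)^t    t·PV        t(t+1)·PV
  1        95.00        88.9930        88.9930         177.9859
  2        95.00        83.3658       166.7316         500.1947
  3        95.00        78.0944       234.2832         937.1329
  4     1,095.00       843.2233     3,372.8931      16,864.4655
  Σ                  1,093.6764     3,862.9009      18,479.7790
P = 1,093.6764; D_Mac = 3.53203 yrs; D_mod = 3.30870 yrs; C = 14.82764.
Duration effect: -3.30870 × (+0.027) = -0.089335
Convexity effect: 0.5 × 14.82764 × (0.027)² = +0.0054047
ΔP/P ≈ -0.089335 + 0.0054047 = -0.083930 = -8.3930%.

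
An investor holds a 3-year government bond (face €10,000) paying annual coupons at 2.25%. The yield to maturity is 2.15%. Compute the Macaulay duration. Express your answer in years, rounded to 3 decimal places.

2.935 years

Periodic yield y = 0.0215. Discount each cash flow and weight by its year:
  t   CF        PV=CF/(1+0.0215)^t    t·PV
  1       225.00       220.2643       220.2643
  2       225.00       215.6283       431.2566
  3    10,225.00     9,592.8622    28,778.5865
  Σ                 10,028.7548    29,430.1074
Price P = Σ PV = 10,028.7548.
Macaulay duration = Σ(t·PV) / P = 29,430.1074 / 10,028.7548 = 2.93457 years.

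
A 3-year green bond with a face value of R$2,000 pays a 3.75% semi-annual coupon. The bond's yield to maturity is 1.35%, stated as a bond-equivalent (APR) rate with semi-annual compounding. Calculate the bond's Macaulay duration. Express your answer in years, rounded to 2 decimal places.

2.87 years

Periodic yield y = 0.00675. Discount each cash flow and weight by its period:
  t   CF        PV=CF/(1+0.00675)^t    t·PV
  1        37.50        37.2486        37.2486
  2        37.50        36.9988        73.9977
  3        37.50        36.7508       110.2523
  4        37.50        36.5044       146.0174
  5        37.50        36.2596       181.2980
  6     2,037.50     1,956.8962    11,741.3771
  Σ                  2,140.6583    12,290.1911
Price P = Σ PV = 2,140.6583.
Macaulay duration = Σ(t·PV) / P = 12,290.1911 / 2,140.6583 = 5.74131 half-year periods.
In years: 5.74131 / 2 = 2.87066 years.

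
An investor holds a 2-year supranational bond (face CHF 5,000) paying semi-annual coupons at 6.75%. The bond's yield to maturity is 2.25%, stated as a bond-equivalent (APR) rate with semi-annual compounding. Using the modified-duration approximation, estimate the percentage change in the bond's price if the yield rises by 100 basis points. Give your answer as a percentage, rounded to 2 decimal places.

Periodic yield y = 0.01125. Modified duration first:
  t   CF        PV=CF/(1+0.01125)^t    t·PV
  1       168.75       166.8727       166.8727
  2       168.75       165.0162       330.0325
  3       168.75       163.1805       489.5414
  4     5,168.75     4,942.5536    19,770.2144
  Σ                  5,437.6230    20,756.6610
P = 5,437.6230; D_Mac = 3.81723 half-year periods = 1.90862 yrs; D_mod = 1.90862/(1+0.01125) = 1.88738 yrs.
ΔP/P ≈ -D_mod · Δy = -1.88738 × (+0.01) = -0.018874 = -1.8874%.

-1.89%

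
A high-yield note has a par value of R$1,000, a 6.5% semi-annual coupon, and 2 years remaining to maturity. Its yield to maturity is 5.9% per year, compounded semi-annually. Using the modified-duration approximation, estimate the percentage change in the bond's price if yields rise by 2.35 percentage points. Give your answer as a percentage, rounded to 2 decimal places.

-4.36%

Periodic yield y = 0.0295. Modified duration first:
  t   CF        PV=CF/(1+0.0295)^t    t·PV
  1        32.50        31.5687        31.5687
  2        32.50        30.6641        61.3283
  3        32.50        29.7855        89.3564
  4     1,032.50       919.1463     3,676.5853
  Σ                  1,011.1646     3,858.8387
P = 1,011.1646; D_Mac = 3.81623 half-year periods = 1.90812 yrs; D_mod = 1.90812/(1+0.0295) = 1.85344 yrs.
ΔP/P ≈ -D_mod · Δy = -1.85344 × (+0.0235) = -0.043556 = -4.3556%.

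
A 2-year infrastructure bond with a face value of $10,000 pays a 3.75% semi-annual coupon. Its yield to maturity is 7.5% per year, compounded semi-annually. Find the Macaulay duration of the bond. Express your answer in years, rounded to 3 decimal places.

1.943 years

Periodic yield y = 0.0375. Discount each cash flow and weight by its period:
  t   CF        PV=CF/(1+0.0375)^t    t·PV
  1       187.50       180.7229       180.7229
  2       187.50       174.1907       348.3815
  3       187.50       167.8947       503.6841
  4    10,187.50     8,792.5572    35,170.2286
  Σ                  9,315.3655    36,203.0171
Price P = Σ PV = 9,315.3655.
Macaulay duration = Σ(t·PV) / P = 36,203.0171 / 9,315.3655 = 3.88638 half-year periods.
In years: 3.88638 / 2 = 1.94319 years.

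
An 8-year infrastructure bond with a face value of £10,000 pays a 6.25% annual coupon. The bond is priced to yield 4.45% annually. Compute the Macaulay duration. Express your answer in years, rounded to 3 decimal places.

6.624 years

Periodic yield y = 0.0445. Discount each cash flow and weight by its year:
  t   CF        PV=CF/(1+0.0445)^t    t·PV
  1       625.00       598.3724       598.3724
  2       625.00       572.8793     1,145.7586
  3       625.00       548.4723     1,645.4168
  4       625.00       525.1051     2,100.4204
  5       625.00       502.7335     2,513.6673
  6       625.00       481.3150     2,887.8897
  7       625.00       460.8090     3,225.6627
  8    10,625.00     7,500.0021    60,000.0167
  Σ                 11,189.6886    74,117.2047
Price P = Σ PV = 11,189.6886.
Macaulay duration = Σ(t·PV) / P = 74,117.2047 / 11,189.6886 = 6.62371 years.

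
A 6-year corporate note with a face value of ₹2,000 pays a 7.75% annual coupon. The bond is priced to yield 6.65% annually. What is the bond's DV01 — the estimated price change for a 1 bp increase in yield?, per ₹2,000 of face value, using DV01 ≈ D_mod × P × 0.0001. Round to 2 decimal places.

₹1.00

Periodic yield y = 0.0665.
  t   CF        PV=CF/(1+0.0665)^t    t·PV
  1       155.00       145.3352       145.3352
  2       155.00       136.2731       272.5461
  3       155.00       127.7760       383.3279
  4       155.00       119.8087       479.2347
  5       155.00       112.3382       561.6909
  6     2,155.00     1,464.4755     8,786.8531
  Σ                  2,106.0066    10,628.9879
P = 2,106.0066; D_Mac = 5.04699 yrs; D_mod = 4.73229 yrs.
DV01 ≈ 4.73229 × 2,106.0066 × 0.0001 = 0.996623.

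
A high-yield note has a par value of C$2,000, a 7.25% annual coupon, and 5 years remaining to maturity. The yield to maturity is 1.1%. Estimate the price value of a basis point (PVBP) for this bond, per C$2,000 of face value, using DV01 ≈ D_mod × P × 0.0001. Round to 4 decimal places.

C$1.1432

Periodic yield y = 0.011.
  t   CF        PV=CF/(1+0.011)^t    t·PV
  1       145.00       143.4224       143.4224
  2       145.00       141.8619       283.7237
  3       145.00       140.3184       420.9551
  4       145.00       138.7917       555.1667
  5     2,145.00     2,030.8204    10,154.1020
  Σ                  2,595.2147    11,557.3699
P = 2,595.2147; D_Mac = 4.45334 yrs; D_mod = 4.40488 yrs.
DV01 ≈ 4.40488 × 2,595.2147 × 0.0001 = 1.143162.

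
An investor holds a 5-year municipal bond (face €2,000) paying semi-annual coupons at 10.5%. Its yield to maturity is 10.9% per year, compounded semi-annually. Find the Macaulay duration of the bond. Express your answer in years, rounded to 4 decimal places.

4.0060 years

Periodic yield y = 0.0545. Discount each cash flow and weight by its period:
  t   CF        PV=CF/(1+0.0545)^t    t·PV
  1       105.00        99.5733        99.5733
  2       105.00        94.4270       188.8540
  3       105.00        89.5467       268.6401
  4       105.00        84.9186       339.6745
  5       105.00        80.5298       402.6488
  6       105.00        76.3677       458.2063
  7       105.00        72.4208       506.9455
  8       105.00        68.6778       549.4227
  9       105.00        65.1283       586.1551
  10    2,105.00     1,238.1871    12,381.8706
  Σ                  1,969.7771    15,781.9907
Price P = Σ PV = 1,969.7771.
Macaulay duration = Σ(t·PV) / P = 15,781.9907 / 1,969.7771 = 8.01207 half-year periods.
In years: 8.01207 / 2 = 4.00603 years.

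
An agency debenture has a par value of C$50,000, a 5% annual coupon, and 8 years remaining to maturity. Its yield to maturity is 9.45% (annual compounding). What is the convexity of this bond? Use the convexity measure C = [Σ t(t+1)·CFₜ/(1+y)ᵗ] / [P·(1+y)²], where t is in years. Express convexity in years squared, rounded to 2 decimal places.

46.13

With y = 0.0945:
  t   CF        PV=CF/(1+0.0945)^t    t·PV        t(t+1)·PV
  1     2,500.00     2,284.1480     2,284.1480       4,568.2960
  2     2,500.00     2,086.9329     4,173.8657      12,521.5971
  3     2,500.00     1,906.7454     5,720.2362      22,880.9450
  4     2,500.00     1,742.1155     6,968.4620      34,842.3100
  5     2,500.00     1,591.6999     7,958.4993      47,750.9959
  6     2,500.00     1,454.2712     8,725.6274      61,079.3918
  7     2,500.00     1,328.7083     9,300.9581      74,407.6647
  8    52,500.00    25,493.7179   203,949.7434   1,835,547.6903
  Σ                 37,888.3391   249,081.5401   2,093,598.8908
P = 37,888.3391.
Convexity = Σ t(t+1)·PV / [P·(1+y)²] = 2,093,598.8908 / (37,888.3391 × 1.197930) = 46.12712.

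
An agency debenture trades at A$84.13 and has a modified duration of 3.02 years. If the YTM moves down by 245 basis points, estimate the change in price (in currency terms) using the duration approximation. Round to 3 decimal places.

Duration approximation: ΔP/P ≈ -D_mod · Δy = -3.02 × (-0.0245) = +0.073990.
ΔP ≈ 84.13 × (+0.073990) = +6.2247787.

+A$6.225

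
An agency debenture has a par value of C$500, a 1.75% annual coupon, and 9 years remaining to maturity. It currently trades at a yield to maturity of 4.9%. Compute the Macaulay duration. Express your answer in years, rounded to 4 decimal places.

8.3040 years

Periodic yield y = 0.049. Discount each cash flow and weight by its year:
  t   CF        PV=CF/(1+0.049)^t    t·PV
  1         8.75         8.3413         8.3413
  2         8.75         7.9516        15.9033
  3         8.75         7.5802        22.7406
  4         8.75         7.2261        28.9045
  5         8.75         6.8886        34.4430
  6         8.75         6.5668        39.4009
  7         8.75         6.2601        43.8205
  8         8.75         5.9677        47.7413
  9       508.75       330.7692     2,976.9226
  Σ                    387.5516     3,218.2180
Price P = Σ PV = 387.5516.
Macaulay duration = Σ(t·PV) / P = 3,218.2180 / 387.5516 = 8.30397 years.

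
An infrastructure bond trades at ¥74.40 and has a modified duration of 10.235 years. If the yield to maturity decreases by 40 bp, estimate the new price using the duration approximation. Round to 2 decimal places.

Duration approximation: ΔP/P ≈ -D_mod · Δy = -10.235 × (-0.004) = +0.040940.
New price ≈ 74.40 × (1 + 0.040940) = 77.445936.

¥77.45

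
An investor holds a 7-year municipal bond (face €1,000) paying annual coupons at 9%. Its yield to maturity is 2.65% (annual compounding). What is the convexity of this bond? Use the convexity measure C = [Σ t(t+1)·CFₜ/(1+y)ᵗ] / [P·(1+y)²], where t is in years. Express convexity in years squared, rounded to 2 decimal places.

40.47

With y = 0.0265:
  t   CF        PV=CF/(1+0.0265)^t    t·PV        t(t+1)·PV
  1        90.00        87.6766        87.6766         175.3531
  2        90.00        85.4131       170.8262         512.4787
  3        90.00        83.2081       249.6243         998.4973
  4        90.00        81.0600       324.2401       1,621.2004
  5        90.00        78.9674       394.8369       2,369.0215
  6        90.00        76.9288       461.5726       3,231.0083
  7     1,090.00       907.6404     6,353.4829      50,827.8628
  Σ                  1,400.8944     8,042.2596      59,735.4221
P = 1,400.8944.
Convexity = Σ t(t+1)·PV / [P·(1+y)²] = 59,735.4221 / (1,400.8944 × 1.053702) = 40.46771.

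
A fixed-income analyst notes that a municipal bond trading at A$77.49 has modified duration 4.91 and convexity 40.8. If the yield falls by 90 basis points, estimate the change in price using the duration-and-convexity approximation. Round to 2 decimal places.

Duration effect: -D_mod·Δy = -4.91 × (-0.009) = +0.044190
Convexity effect: ½·C·(Δy)² = 0.5 × 40.8 × (-0.009)² = +0.0016524
ΔP/P ≈ +0.044190 + 0.0016524 = +0.0458424
ΔP ≈ 77.49 × (+0.0458424) = +3.552327576.

+A$3.55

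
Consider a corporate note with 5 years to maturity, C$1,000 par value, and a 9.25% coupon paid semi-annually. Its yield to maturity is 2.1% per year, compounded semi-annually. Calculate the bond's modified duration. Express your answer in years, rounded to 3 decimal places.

4.207 years

Periodic yield y = 0.0105. First find Macaulay duration:
  t   CF        PV=CF/(1+0.0105)^t    t·PV
  1        46.25        45.7694        45.7694
  2        46.25        45.2938        90.5877
  3        46.25        44.8232       134.4696
  4        46.25        44.3574       177.4298
  5        46.25        43.8965       219.4826
  6        46.25        43.4404       260.6424
  7        46.25        42.9890       300.9231
  8        46.25        42.5423       340.3386
  9        46.25        42.1003       378.9024
  10    1,046.25       942.4803     9,424.8032
  Σ                  1,337.6927    11,373.3488
P = 1,337.6927; Macaulay duration = 11,373.3488 / 1,337.6927 = 8.50221 half-year periods = 4.25111 years.
Modified duration = D_Mac / (1 + y) = 4.25111 / 1.0105 = 4.20693 years.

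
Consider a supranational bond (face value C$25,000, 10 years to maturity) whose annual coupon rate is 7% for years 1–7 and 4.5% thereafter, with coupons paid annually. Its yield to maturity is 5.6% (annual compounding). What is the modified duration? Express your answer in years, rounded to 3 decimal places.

7.189 years

Periodic yield y = 0.056. First find Macaulay duration:
  t   CF        PV=CF/(1+0.056)^t    t·PV
  1     1,750.00     1,657.1970     1,657.1970
  2     1,750.00     1,569.3153     3,138.6306
  3     1,750.00     1,486.0940     4,458.2821
  4     1,750.00     1,407.2860     5,629.1441
  5     1,750.00     1,332.6572     6,663.2861
  6     1,750.00     1,261.9860     7,571.9160
  7     1,750.00     1,195.0625     8,365.4375
  8     1,125.00       727.5137     5,820.1096
  9     1,125.00       688.9334     6,200.4009
  10   26,125.00    15,150.1564   151,501.5643
  Σ                 26,476.2017   201,005.9683
P = 26,476.2017; Macaulay duration = 201,005.9683 / 26,476.2017 = 7.59195 years.
Modified duration = D_Mac / (1 + y) = 7.59195 / 1.056 = 7.18935 years.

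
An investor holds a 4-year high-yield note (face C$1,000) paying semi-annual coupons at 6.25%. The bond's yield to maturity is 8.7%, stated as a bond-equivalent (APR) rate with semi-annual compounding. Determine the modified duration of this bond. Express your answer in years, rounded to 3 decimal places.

Periodic yield y = 0.0435. First find Macaulay duration:
  t   CF        PV=CF/(1+0.0435)^t    t·PV
  1        31.25        29.9473        29.9473
  2        31.25        28.6989        57.3978
  3        31.25        27.5025        82.5076
  4        31.25        26.3560       105.4242
  5        31.25        25.2573       126.2867
  6        31.25        24.2045       145.2267
  7        31.25        23.1955       162.3682
  8     1,031.25       733.5409     5,868.3272
  Σ                    918.7029     6,577.4857
P = 918.7029; Macaulay duration = 6,577.4857 / 918.7029 = 7.15954 half-year periods = 3.57977 years.
Modified duration = D_Mac / (1 + y) = 3.57977 / 1.0435 = 3.43054 years.

3.431 years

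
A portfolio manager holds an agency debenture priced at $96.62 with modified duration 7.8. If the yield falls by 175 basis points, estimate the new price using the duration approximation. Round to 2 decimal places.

Duration approximation: ΔP/P ≈ -D_mod · Δy = -7.8 × (-0.0175) = +0.136500.
New price ≈ 96.62 × (1 + 0.136500) = 109.80863.

$109.81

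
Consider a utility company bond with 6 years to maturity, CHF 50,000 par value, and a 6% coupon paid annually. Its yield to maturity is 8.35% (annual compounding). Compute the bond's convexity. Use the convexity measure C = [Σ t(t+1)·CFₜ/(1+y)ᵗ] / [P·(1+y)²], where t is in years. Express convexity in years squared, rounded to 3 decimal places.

29.181

With y = 0.0835:
  t   CF        PV=CF/(1+0.0835)^t    t·PV        t(t+1)·PV
  1     3,000.00     2,768.8048     2,768.8048       5,537.6096
  2     3,000.00     2,555.4267     5,110.8533      15,332.5600
  3     3,000.00     2,358.4925     7,075.4776      28,301.9105
  4     3,000.00     2,176.7352     8,706.9406      43,534.7032
  5     3,000.00     2,008.9849    10,044.9246      60,269.5475
  6    53,000.00    32,756.8684   196,541.2103   1,375,788.4719
  Σ                 44,625.3125   230,248.2113   1,528,764.8028
P = 44,625.3125.
Convexity = Σ t(t+1)·PV / [P·(1+y)²] = 1,528,764.8028 / (44,625.3125 × 1.173972) = 29.18109.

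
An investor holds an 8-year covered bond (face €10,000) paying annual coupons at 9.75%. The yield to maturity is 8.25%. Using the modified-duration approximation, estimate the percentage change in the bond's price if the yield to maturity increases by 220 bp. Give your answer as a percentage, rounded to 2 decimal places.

Periodic yield y = 0.0825. Modified duration first:
  t   CF        PV=CF/(1+0.0825)^t    t·PV
  1       975.00       900.6928       900.6928
  2       975.00       832.0488     1,664.0976
  3       975.00       768.6363     2,305.9090
  4       975.00       710.0566     2,840.2266
  5       975.00       655.9415     3,279.7074
  6       975.00       605.9506     3,635.7033
  7       975.00       559.7696     3,918.3869
  8    10,975.00     5,820.7814    46,566.2511
  Σ                 10,853.8776    65,110.9747
P = 10,853.8776; D_Mac = 5.99887 yrs; D_mod = 5.99887/(1+0.0825) = 5.54168 yrs.
ΔP/P ≈ -D_mod · Δy = -5.54168 × (+0.022) = -0.121917 = -12.1917%.

-12.19%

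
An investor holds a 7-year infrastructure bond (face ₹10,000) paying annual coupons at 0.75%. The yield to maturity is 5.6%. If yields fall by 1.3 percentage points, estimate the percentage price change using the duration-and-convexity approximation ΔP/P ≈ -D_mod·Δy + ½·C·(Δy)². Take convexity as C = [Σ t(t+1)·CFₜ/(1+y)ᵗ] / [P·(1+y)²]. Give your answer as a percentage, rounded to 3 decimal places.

+8.795%

With y = 0.056:
  t   CF        PV=CF/(1+0.056)^t    t·PV        t(t+1)·PV
  1        75.00        71.0227        71.0227         142.0455
  2        75.00        67.2564       134.5127         403.5382
  3        75.00        63.6897       191.0692         764.2769
  4        75.00        60.3123       241.2490       1,206.2452
  5        75.00        57.1139       285.5694       1,713.4164
  6        75.00        54.0851       324.5107       2,271.5748
  7    10,075.00     6,880.1456    48,161.0190     385,288.1522
  Σ                  7,253.6257    49,408.9529     391,789.2492
P = 7,253.6257; D_Mac = 6.81162 yrs; D_mod = 6.45040 yrs; C = 48.43614.
Duration effect: -6.45040 × (-0.013) = +0.083855
Convexity effect: 0.5 × 48.43614 × (-0.013)² = +0.0040929
ΔP/P ≈ +0.083855 + 0.0040929 = +0.087948 = +8.7948%.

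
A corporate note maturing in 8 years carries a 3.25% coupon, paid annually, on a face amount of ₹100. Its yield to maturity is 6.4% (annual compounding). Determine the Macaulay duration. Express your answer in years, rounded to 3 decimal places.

Periodic yield y = 0.064. Discount each cash flow and weight by its year:
  t   CF        PV=CF/(1+0.064)^t    t·PV
  1         3.25         3.0545         3.0545
  2         3.25         2.8708         5.7416
  3         3.25         2.6981         8.0943
  4         3.25         2.5358        10.1432
  5         3.25         2.3833        11.9164
  6         3.25         2.2399        13.4396
  7         3.25         2.1052        14.7364
  8       103.25        62.8575       502.8599
  Σ                     80.7451       569.9859
Price P = Σ PV = 80.7451.
Macaulay duration = Σ(t·PV) / P = 569.9859 / 80.7451 = 7.05908 years.

7.059 years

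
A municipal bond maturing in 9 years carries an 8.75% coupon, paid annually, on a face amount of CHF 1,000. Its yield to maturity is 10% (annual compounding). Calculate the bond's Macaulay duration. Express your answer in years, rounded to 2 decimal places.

Periodic yield y = 0.1. Discount each cash flow and weight by its year:
  t   CF        PV=CF/(1+0.1)^t    t·PV
  1        87.50        79.5455        79.5455
  2        87.50        72.3140       144.6281
  3        87.50        65.7400       197.2201
  4        87.50        59.7637       239.0547
  5        87.50        54.3306       271.6531
  6        87.50        49.3915       296.3488
  7        87.50        44.9013       314.3093
  8        87.50        40.8194       326.5552
  9     1,087.50       461.2062     4,150.8554
  Σ                    928.0122     6,020.1702
Price P = Σ PV = 928.0122.
Macaulay duration = Σ(t·PV) / P = 6,020.1702 / 928.0122 = 6.48717 years.

6.49 years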